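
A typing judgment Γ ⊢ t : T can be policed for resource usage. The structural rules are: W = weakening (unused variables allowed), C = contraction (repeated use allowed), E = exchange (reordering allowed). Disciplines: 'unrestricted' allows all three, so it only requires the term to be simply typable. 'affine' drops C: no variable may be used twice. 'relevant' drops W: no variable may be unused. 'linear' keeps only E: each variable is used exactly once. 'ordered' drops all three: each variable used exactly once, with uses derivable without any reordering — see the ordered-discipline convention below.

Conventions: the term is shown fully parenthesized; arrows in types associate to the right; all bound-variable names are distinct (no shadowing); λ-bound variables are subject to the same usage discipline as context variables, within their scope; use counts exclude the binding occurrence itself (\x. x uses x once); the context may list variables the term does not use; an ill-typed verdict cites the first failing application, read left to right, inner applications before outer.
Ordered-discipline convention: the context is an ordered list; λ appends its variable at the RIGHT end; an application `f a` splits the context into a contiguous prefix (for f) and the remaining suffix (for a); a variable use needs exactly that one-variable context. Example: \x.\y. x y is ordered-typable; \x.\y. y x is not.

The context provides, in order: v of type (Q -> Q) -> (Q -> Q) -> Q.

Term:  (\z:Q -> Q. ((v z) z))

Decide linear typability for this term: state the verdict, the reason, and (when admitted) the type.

no — needs contraction — z ×2
usage: v: 1; z [bound]: 2
order of uses: v, z, z
typing: well-typed — term : (Q -> Q) -> Q
summary: ordered ✗ · linear ✗ · affine ✗ · relevant ✓ · unrestricted ✓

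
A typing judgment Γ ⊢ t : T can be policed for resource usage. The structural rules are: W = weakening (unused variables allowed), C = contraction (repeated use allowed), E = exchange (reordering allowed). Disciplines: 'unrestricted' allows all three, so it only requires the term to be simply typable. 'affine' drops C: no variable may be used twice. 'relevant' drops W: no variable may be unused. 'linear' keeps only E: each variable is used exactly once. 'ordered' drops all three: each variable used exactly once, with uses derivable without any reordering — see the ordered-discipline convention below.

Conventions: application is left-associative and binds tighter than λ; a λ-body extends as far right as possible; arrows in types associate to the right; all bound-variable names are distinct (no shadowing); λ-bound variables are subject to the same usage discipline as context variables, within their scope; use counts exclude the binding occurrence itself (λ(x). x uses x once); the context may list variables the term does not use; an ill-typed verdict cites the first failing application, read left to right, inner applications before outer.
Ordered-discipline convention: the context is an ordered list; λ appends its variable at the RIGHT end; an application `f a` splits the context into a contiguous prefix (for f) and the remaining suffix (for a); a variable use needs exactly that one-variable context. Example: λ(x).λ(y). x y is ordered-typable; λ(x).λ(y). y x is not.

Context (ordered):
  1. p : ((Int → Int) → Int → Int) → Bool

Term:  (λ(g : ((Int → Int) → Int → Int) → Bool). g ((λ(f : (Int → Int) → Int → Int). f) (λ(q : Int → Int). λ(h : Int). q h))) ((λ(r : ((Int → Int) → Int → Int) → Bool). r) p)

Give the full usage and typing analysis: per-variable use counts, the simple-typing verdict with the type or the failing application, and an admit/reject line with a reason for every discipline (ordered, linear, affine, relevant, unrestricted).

use counts: p ×1, g [bound] ×1, f [bound] ×1, q [bound] ×1, h [bound] ×1, r [bound] ×1
use order (left to right): g, f, q, h, r, p
typing: well-typed at Bool
ordered: ✓, single-use (p, g, f, q, h, r), ordered derivation ok
linear: ✓, p, g, f, q, h, r: one use apiece
affine: ✓, at most one use each (p, g, f, q, h, r)
relevant: ✓, every one of p, g, f, q, h, r appears
unrestricted: ✓, typability at Bool is all that's needed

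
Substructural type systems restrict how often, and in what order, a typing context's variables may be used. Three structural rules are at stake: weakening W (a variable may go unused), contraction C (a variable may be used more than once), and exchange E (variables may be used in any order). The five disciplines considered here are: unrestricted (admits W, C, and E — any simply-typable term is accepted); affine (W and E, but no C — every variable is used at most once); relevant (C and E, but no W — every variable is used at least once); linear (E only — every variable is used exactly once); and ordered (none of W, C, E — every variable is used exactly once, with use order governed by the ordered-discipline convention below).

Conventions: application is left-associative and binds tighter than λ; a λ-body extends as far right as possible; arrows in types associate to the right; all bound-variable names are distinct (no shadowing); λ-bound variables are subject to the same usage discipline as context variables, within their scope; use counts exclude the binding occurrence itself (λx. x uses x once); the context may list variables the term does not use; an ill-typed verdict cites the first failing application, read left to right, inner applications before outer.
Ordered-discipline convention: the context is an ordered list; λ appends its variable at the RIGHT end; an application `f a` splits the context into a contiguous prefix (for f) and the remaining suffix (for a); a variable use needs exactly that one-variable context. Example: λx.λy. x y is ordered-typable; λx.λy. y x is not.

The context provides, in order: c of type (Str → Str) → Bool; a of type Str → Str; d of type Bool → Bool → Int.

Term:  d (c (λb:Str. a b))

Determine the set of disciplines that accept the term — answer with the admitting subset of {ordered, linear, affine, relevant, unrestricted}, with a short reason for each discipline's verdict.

admitting disciplines: linear, affine, relevant, unrestricted
use counts: c: 1×, a: 1×, d: 1×, b (λ-bound): 1×
use order (left to right): d, c, a, b
typing: the term checks, with type Bool → Int
ordered: ✗ — use order d, c, a, b needs exchange
linear: ✓ — each of c, a, d, b used exactly once
affine: ✓ — c, a, d, b: no repeats, contraction unneeded
relevant: ✓ — none of c, a, d, b goes unused
unrestricted: ✓ — type-checks (Bool → Int) and nothing is barred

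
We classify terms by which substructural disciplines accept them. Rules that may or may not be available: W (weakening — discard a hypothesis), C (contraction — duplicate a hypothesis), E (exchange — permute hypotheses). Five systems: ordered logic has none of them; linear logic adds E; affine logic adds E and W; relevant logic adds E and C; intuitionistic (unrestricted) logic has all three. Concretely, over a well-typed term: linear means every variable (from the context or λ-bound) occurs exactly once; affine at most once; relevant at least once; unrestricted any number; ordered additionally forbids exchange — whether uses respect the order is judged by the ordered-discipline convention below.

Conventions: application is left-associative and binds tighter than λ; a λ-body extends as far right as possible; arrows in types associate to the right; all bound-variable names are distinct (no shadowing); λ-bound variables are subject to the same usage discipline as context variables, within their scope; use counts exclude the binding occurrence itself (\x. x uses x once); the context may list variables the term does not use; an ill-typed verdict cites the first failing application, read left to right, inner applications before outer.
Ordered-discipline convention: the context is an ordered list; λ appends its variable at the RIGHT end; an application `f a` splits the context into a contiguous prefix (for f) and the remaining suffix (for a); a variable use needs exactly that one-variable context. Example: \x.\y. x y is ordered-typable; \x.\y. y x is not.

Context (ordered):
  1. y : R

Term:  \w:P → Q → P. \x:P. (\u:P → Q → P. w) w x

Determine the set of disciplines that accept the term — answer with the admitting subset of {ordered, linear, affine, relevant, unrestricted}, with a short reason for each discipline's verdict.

accepted by: unrestricted
use counts: y: 0; w (bound): 2; x (bound): 1; u (bound): 0
order of uses: w, w, x
typing: well-typed — term : (P → Q → P) → P → Q → P
ordered ✗ (w ×2 used more than once (contraction); unused: y, u — weakening required)
linear ✗ (w ×2 used more than once (contraction); unused: y, u — weakening required)
affine ✗ (w ×2 used more than once (contraction))
relevant ✗ (unused: y, u — weakening required)
unrestricted ✓ (simply typable at (P → Q → P) → P → Q → P; W, C, E all held)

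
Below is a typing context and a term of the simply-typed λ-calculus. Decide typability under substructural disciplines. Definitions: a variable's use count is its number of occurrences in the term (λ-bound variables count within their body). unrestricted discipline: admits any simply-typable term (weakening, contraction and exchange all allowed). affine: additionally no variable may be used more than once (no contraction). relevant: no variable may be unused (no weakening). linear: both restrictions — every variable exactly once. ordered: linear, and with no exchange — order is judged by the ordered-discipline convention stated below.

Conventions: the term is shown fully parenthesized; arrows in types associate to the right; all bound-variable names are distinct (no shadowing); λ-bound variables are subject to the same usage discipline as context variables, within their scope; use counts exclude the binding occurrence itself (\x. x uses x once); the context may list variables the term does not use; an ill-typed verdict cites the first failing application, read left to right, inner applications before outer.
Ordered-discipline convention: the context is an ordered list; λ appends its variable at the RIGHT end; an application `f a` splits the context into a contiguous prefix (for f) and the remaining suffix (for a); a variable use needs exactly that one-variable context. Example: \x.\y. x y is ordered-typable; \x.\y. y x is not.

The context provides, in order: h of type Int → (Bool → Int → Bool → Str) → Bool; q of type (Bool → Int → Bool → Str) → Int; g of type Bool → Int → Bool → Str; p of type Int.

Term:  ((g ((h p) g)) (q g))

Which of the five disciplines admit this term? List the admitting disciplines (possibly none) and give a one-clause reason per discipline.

admitted in: relevant, unrestricted
variable uses: h: 1×; q: 1×; g: 3×; p: 1×
uses in reading order: g, h, p, g, q, g
typing: the term checks, with type Bool → Str
ordered ✗ (g ×3 used more than once (contraction))
linear ✗ (g ×3 used more than once (contraction))
affine ✗ (g ×3 used more than once (contraction))
relevant ✓ (none of h, q, g, p goes unused)
unrestricted ✓ (type-checks (Bool → Str) and nothing is barred)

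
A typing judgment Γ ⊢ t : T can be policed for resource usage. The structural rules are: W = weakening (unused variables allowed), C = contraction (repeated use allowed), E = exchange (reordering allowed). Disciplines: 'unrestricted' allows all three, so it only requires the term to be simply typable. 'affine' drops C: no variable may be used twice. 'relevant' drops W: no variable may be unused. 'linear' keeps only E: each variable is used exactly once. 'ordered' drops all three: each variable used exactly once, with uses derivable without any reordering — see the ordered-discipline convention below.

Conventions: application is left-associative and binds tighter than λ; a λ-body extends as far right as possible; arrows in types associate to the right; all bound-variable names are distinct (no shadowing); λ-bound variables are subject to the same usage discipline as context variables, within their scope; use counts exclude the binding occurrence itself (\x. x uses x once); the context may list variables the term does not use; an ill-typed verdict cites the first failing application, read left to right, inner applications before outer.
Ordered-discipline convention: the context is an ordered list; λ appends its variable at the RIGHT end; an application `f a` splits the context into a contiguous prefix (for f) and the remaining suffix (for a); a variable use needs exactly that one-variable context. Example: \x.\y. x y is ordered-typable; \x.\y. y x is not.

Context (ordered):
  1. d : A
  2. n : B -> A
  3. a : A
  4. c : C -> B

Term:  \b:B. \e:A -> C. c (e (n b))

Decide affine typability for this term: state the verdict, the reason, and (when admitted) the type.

yes — no duplicate uses among d, n, a, c, b, e; term : B -> (A -> C) -> B
use counts: d: 0×; n: 1×; a: 0×; c: 1×; b [bound]: 1×; e [bound]: 1×
left-to-right use order: c, e, n, b
typing: well-typed at B -> (A -> C) -> B
across the five disciplines: ordered ✗, linear ✗, affine ✓, relevant ✗, unrestricted ✓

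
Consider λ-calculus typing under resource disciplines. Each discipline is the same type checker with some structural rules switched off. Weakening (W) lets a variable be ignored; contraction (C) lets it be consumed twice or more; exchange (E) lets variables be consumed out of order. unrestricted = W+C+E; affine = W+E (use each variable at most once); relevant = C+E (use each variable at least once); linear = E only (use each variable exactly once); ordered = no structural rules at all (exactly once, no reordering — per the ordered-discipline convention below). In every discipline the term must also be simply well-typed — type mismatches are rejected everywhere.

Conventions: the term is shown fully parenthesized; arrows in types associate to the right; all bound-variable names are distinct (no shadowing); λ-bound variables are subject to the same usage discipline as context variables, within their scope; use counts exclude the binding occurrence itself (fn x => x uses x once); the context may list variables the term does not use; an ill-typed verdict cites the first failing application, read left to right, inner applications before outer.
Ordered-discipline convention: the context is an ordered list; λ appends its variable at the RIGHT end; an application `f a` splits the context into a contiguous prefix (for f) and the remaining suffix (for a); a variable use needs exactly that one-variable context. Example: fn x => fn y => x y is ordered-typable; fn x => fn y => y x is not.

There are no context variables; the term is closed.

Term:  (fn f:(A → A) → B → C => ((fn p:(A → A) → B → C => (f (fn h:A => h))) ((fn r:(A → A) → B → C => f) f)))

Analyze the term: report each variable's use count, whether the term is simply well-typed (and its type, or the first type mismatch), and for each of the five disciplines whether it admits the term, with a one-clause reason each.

use counts: f (λ-bound) ×3, p (λ-bound) ×0, h (λ-bound) ×1, r (λ-bound) ×0
uses in reading order: f, h, f, f
typing: well-typed — term : ((A → A) → B → C) → B → C
ordered ✗ (repeated use of f ×3; needs weakening: p, r unused)
linear ✗ (repeated use of f ×3; needs weakening: p, r unused)
affine ✗ (repeated use of f ×3)
relevant ✗ (needs weakening: p, r unused)
unrestricted ✓ (type-checks (((A → A) → B → C) → B → C) and nothing is barred)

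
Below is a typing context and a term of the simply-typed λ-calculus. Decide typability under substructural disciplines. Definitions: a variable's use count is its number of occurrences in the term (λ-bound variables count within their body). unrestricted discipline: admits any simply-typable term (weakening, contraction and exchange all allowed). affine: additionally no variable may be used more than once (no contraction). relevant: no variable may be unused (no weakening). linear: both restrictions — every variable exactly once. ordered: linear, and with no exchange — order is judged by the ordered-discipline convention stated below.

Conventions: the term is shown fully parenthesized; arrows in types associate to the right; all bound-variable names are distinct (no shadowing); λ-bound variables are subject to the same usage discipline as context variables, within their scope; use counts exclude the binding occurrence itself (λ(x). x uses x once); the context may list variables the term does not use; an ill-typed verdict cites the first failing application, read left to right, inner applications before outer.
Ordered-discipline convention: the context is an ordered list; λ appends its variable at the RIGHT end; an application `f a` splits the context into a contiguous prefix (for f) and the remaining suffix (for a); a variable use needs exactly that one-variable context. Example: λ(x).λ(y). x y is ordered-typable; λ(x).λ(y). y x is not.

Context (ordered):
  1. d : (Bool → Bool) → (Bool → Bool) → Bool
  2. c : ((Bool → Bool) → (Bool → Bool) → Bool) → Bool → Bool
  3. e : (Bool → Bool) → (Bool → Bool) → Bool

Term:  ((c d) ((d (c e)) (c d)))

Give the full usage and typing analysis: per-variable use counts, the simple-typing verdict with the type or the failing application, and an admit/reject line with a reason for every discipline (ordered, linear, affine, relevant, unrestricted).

use counts: d: 3×; c: 3×; e: 1×
use order (left to right): c, d, d, c, e, c, d
typing: well-typed at Bool
ordered ✗ (needs contraction — d ×3, c ×3)
linear ✗ (needs contraction — d ×3, c ×3)
affine ✗ (needs contraction — d ×3, c ×3)
relevant ✓ (d, c, e: all used, weakening unneeded)
unrestricted ✓ (simply typable at Bool; W, C, E all held)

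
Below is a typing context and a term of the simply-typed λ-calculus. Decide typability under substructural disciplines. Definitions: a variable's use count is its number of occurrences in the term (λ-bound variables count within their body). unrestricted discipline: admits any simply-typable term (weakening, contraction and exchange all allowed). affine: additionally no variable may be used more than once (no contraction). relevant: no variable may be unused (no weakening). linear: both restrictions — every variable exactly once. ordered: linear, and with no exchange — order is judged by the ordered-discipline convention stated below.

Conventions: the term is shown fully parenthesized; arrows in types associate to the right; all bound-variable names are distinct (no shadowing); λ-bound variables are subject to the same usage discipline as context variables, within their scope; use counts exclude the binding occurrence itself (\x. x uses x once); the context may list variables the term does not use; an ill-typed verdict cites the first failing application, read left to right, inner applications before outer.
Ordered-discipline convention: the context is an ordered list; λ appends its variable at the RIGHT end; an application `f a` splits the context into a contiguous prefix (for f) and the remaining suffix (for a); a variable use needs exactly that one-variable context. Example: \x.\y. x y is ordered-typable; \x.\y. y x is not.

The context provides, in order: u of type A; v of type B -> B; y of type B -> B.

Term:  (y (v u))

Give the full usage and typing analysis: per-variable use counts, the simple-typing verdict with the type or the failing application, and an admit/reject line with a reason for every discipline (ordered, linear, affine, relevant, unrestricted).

use counts: u=1, v=1, y=1
order of uses: y, v, u
typing: ill-typed: an application expects B but receives A
ordered ✗ (a type mismatch blocks all five)
linear ✗ (the type mismatch rejects it)
affine ✗ (not simply typable)
relevant ✗ (fails simple typing)
unrestricted ✗ (a type mismatch blocks all five)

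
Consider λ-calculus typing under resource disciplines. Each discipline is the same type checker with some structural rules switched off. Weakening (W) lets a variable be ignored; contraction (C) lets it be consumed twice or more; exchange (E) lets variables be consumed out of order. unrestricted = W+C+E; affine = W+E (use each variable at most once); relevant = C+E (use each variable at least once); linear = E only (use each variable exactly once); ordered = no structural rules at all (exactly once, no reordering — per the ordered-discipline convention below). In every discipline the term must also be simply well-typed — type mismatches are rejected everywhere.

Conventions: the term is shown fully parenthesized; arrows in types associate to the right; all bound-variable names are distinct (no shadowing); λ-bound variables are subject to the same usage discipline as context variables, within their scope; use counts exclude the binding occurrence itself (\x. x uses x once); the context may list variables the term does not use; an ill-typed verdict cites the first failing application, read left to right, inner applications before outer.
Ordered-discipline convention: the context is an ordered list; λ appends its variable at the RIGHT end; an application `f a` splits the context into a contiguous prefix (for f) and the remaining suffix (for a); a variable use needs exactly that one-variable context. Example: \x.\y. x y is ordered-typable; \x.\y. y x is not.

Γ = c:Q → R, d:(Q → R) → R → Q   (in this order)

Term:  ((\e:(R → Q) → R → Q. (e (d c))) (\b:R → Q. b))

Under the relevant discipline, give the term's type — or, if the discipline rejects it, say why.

term : R → Q
use counts: c: 1×, d: 1×, e (bound): 1×, b (bound): 1×
uses in reading order: e, d, c, b
typing: the term checks, with type R → Q
across the five disciplines: ordered ✗, linear ✓, affine ✓, relevant ✓, unrestricted ✓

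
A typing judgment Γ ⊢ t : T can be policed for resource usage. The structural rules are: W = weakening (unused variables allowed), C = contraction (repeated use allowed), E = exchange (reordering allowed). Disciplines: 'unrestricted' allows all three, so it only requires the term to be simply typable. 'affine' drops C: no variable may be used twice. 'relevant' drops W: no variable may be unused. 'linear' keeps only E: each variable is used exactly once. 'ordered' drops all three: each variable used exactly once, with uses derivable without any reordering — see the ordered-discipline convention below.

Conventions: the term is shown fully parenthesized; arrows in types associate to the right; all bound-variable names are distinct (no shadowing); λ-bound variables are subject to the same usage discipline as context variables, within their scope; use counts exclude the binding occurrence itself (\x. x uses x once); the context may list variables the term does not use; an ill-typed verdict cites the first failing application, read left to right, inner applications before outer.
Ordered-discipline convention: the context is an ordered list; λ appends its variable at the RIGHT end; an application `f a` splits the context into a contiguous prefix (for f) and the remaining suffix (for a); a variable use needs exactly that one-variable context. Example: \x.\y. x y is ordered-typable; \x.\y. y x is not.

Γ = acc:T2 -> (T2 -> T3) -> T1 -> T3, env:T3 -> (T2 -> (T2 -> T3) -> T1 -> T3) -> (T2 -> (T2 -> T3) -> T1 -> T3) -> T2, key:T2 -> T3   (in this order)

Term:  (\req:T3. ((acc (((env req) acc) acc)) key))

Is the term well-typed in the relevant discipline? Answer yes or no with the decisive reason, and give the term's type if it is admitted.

yes — at least one use each (acc, env, key, req); term : T3 -> T1 -> T3
counts: acc=3, env=1, key=1, req [bound]=1
use order (left to right): acc, env, req, acc, acc, key
typing: well-typed — term : T3 -> T1 -> T3
all disciplines: ordered ✗ · linear ✗ · affine ✗ · relevant ✓ · unrestricted ✓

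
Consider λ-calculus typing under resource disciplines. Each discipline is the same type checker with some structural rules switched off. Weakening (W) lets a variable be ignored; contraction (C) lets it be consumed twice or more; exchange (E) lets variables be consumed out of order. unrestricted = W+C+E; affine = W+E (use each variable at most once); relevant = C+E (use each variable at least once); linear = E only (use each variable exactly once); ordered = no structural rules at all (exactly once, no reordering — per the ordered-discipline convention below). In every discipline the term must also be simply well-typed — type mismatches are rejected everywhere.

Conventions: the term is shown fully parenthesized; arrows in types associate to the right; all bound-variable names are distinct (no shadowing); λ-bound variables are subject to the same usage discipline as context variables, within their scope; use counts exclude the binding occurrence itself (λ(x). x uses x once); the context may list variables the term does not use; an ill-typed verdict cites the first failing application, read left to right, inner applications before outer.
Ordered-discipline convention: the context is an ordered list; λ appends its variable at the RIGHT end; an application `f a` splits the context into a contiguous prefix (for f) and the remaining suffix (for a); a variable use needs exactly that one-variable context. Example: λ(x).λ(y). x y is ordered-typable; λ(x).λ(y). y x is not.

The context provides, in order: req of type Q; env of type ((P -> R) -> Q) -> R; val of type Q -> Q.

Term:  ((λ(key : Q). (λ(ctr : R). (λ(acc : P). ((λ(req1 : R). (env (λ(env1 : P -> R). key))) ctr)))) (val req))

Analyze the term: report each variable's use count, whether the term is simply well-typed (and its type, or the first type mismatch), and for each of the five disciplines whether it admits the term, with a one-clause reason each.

variable uses: req: 1, env: 1, val: 1, key [bound]: 1, ctr [bound]: 1, acc [bound]: 0, req1 [bound]: 0, env1 [bound]: 0
left-to-right use order: env, key, ctr, val, req
typing: well-typed — term : R -> P -> R
ordered ✗ (acc, req1, env1 left unused)
linear ✗ (acc, req1, env1 left unused)
affine ✓ (no duplicate uses among req, env, val, key, ctr, acc, req1, env1)
relevant ✗ (acc, req1, env1 left unused)
unrestricted ✓ (typability at R -> P -> R is all that's needed)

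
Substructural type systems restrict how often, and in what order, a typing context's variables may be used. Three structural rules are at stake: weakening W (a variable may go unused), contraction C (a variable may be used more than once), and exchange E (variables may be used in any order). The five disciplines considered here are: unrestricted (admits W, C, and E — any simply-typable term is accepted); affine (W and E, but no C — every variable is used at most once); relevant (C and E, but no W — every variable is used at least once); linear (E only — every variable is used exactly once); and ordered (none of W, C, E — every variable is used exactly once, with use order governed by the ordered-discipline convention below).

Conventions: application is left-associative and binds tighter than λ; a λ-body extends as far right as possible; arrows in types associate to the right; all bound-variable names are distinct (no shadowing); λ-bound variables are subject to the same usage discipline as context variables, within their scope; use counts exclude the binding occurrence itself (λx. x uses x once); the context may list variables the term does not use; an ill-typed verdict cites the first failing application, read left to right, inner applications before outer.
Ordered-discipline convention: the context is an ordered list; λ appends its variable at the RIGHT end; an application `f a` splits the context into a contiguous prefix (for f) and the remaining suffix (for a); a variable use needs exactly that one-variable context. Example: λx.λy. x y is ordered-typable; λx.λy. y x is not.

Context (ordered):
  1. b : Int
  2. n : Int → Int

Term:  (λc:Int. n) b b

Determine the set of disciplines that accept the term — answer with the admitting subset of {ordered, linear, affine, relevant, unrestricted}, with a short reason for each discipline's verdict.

admitted by: unrestricted
counts: b ×2; n ×1; c (λ-bound) ×0
uses in reading order: n, b, b
typing: ✓ — Int
ordered: ✗, b ×2 used more than once (contraction); needs weakening: c unused
linear: ✗, b ×2 used more than once (contraction); needs weakening: c unused
affine: ✗, b ×2 used more than once (contraction)
relevant: ✗, needs weakening: c unused
unrestricted: ✓, typability at Int is all that's needed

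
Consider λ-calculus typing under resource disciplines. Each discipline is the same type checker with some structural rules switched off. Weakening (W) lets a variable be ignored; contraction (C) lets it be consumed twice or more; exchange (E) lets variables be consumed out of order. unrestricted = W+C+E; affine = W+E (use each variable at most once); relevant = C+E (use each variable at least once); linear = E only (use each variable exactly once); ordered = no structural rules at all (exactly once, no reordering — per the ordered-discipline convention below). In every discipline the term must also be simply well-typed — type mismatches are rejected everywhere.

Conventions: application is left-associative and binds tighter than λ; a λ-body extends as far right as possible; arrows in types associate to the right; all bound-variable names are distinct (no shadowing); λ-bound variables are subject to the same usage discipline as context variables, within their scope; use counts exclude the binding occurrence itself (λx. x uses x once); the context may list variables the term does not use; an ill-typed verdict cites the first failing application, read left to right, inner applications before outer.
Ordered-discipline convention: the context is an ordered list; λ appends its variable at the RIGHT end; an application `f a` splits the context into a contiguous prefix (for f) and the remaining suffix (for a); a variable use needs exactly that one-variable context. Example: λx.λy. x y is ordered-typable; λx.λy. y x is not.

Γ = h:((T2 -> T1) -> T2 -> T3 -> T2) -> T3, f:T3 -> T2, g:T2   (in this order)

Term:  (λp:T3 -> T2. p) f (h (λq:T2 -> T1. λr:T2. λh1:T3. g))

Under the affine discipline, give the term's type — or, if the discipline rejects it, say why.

term : T2
counts: h ×1, f ×1, g ×1, p (λ-bound) ×1, q (λ-bound) ×0, r (λ-bound) ×0, h1 (λ-bound) ×0
use order (left to right): p, f, h, g
typing: well-typed — term : T2
all disciplines: ordered ✗, linear ✗, affine ✓, relevant ✗, unrestricted ✓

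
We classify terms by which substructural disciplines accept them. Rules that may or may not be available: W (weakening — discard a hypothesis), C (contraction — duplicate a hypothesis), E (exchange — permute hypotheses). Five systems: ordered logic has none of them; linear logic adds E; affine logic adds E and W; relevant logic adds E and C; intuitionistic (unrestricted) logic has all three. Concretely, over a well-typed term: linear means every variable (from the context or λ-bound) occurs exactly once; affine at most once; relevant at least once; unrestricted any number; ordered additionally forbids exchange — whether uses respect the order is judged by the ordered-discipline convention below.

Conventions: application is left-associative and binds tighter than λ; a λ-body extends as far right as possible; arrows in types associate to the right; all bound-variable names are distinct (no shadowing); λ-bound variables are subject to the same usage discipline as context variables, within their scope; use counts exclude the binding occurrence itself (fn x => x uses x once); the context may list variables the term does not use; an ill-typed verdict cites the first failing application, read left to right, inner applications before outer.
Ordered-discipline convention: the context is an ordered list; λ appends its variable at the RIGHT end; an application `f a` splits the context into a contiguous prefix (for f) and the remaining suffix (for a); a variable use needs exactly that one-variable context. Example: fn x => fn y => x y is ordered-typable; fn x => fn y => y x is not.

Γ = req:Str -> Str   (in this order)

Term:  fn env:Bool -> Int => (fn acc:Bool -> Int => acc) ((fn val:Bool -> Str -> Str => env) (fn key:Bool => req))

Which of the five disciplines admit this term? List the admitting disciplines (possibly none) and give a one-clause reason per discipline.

admitted by: affine, unrestricted
usage: req: 1×, env (λ-bound): 1×, acc (λ-bound): 1×, val (λ-bound): 0×, key (λ-bound): 0×
order of uses: acc, env, req
typing: well-typed at (Bool -> Int) -> Bool -> Int
ordered: ✗, needs weakening: val, key unused
linear: ✗, needs weakening: val, key unused
affine: ✓, no duplicate uses among req, env, acc, val, key
relevant: ✗, needs weakening: val, key unused
unrestricted: ✓, well-typed at (Bool -> Int) -> Bool -> Int; no restrictions here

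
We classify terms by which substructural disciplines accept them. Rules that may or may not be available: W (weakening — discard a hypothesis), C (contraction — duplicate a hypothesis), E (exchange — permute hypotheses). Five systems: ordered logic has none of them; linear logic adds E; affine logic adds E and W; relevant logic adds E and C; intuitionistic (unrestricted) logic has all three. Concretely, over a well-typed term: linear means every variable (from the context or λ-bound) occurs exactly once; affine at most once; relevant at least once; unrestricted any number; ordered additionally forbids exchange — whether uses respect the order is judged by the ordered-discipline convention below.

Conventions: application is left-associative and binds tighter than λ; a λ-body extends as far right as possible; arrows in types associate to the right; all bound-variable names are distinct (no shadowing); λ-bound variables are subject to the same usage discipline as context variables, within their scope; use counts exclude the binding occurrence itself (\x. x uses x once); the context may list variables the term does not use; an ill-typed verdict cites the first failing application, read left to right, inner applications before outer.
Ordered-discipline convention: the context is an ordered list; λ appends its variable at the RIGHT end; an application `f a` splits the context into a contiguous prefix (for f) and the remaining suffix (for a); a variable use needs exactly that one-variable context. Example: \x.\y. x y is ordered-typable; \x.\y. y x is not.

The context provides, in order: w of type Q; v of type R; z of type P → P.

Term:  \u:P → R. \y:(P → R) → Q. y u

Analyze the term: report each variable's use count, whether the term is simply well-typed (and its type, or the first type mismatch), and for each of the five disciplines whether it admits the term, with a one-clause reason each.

use counts: w ×0, v ×0, z ×0, u (bound) ×1, y (bound) ×1
uses in reading order: y, u
typing: ✓ — (P → R) → ((P → R) → Q) → Q
ordered: ✗ — needs weakening: w, v, z unused
linear: ✗ — needs weakening: w, v, z unused
affine: ✓ — none of w, v, z, u, y used more than once
relevant: ✗ — needs weakening: w, v, z unused
unrestricted: ✓ — typability at (P → R) → ((P → R) → Q) → Q is all that's needed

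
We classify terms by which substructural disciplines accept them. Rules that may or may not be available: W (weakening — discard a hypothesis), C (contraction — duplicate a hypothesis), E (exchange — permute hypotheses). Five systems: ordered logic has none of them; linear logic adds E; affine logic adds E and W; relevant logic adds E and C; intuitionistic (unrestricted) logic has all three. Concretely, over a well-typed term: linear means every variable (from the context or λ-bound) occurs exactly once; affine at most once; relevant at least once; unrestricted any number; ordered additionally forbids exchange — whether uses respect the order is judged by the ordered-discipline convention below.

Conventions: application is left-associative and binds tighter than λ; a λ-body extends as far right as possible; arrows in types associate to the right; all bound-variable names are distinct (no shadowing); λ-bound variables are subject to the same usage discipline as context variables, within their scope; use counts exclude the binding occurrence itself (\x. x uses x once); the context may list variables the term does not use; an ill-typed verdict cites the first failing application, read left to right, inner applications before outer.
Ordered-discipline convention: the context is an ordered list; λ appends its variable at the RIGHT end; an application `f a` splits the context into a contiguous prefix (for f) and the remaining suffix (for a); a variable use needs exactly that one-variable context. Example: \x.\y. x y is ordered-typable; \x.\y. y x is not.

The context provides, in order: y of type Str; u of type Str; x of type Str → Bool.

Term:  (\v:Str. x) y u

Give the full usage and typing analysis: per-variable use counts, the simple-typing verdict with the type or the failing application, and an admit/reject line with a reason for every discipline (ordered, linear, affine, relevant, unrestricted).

usage: y: 1; u: 1; x: 1; v (λ-bound): 0
order of uses: x, y, u
typing: the term checks, with type Bool
ordered ✗ (v left unused)
linear ✗ (v left unused)
affine ✓ (no duplicate uses among y, u, x, v)
relevant ✗ (v left unused)
unrestricted ✓ (well-typed at Bool; no restrictions here)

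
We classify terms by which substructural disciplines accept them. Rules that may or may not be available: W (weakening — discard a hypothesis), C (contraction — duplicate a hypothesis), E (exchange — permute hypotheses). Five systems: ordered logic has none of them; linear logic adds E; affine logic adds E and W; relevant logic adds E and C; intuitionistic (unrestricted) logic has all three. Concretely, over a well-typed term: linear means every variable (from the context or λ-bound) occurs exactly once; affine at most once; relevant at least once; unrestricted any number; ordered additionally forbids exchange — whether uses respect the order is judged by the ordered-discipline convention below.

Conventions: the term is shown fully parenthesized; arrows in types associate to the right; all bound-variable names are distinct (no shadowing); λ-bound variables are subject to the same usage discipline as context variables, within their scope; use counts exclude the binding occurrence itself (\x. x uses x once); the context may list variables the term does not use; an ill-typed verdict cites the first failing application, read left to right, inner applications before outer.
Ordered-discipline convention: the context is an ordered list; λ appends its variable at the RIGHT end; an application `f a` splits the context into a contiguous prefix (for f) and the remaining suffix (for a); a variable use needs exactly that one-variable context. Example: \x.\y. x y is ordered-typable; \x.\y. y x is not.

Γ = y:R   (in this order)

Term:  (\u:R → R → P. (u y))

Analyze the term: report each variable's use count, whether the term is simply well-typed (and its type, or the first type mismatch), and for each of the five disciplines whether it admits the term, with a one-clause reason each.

use counts: y ×1, u (λ-bound) ×1
use order (left to right): u, y
typing: the term checks, with type (R → R → P) → R → P
ordered ✗ (no ordered split (uses run u, y))
linear ✓ (exactly-once usage across y, u)
affine ✓ (no duplicate uses among y, u)
relevant ✓ (every one of y, u appears)
unrestricted ✓ (simply typable at (R → R → P) → R → P; W, C, E all held)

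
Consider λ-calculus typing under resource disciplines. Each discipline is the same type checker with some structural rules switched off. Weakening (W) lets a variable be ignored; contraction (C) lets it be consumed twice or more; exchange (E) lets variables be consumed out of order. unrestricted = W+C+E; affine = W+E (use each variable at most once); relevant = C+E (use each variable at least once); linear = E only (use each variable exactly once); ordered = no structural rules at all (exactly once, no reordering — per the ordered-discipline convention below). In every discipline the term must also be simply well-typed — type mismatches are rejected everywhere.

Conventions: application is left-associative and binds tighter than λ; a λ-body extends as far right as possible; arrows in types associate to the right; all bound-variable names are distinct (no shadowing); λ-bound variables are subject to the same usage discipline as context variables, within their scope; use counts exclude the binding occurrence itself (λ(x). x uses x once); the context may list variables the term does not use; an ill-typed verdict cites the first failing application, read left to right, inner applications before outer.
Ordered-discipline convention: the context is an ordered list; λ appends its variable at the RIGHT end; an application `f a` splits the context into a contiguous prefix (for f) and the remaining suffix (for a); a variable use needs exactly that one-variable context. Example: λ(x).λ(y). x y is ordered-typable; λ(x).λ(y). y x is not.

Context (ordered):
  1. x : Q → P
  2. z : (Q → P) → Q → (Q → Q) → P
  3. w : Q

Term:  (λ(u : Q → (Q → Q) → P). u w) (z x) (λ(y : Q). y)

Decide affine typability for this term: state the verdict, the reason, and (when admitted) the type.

yes — none of x, z, w, u, y used more than once; term : P
variable uses: x ×1, z ×1, w ×1, u [bound] ×1, y [bound] ×1
uses in reading order: u, w, z, x, y
typing: well-typed — term : P
across the five disciplines: ordered ✗ | linear ✓ | affine ✓ | relevant ✓ | unrestricted ✓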